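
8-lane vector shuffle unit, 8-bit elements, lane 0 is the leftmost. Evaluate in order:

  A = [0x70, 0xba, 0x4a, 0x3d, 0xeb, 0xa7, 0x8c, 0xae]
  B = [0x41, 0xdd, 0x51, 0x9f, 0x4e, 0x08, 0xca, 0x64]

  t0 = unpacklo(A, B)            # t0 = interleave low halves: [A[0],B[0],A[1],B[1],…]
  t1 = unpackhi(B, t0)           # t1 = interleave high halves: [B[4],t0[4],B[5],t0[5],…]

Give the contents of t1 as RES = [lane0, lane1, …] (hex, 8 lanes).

t0 = [0x70, 0x41, 0xba, 0xdd, 0x4a, 0x51, 0x3d, 0x9f]
t1 = [0x4e, 0x4a, 0x08, 0x51, 0xca, 0x3d, 0x64, 0x9f]

RES = [ 0x4e  0x4a  0x08  0x51  0xca  0x3d  0x64  0x9f ]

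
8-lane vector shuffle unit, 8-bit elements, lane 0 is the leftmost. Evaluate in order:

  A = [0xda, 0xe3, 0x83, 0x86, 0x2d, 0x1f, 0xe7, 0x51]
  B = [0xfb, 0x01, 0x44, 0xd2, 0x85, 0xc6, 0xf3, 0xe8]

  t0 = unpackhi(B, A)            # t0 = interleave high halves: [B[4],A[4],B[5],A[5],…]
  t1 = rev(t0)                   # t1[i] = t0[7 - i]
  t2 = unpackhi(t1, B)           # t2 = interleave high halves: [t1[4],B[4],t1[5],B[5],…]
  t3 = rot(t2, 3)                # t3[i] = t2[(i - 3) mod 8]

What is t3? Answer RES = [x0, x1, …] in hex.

RES = [ 0xf3  0x85  0xe8  0x1f  0x85  0xc6  0xc6  0x2d ]

  t0: 85 2d c6 1f f3 e7 e8 51
  t1: 51 e8 e7 f3 1f c6 2d 85
  t2: 1f 85 c6 c6 2d f3 85 e8
  t3: f3 85 e8 1f 85 c6 c6 2d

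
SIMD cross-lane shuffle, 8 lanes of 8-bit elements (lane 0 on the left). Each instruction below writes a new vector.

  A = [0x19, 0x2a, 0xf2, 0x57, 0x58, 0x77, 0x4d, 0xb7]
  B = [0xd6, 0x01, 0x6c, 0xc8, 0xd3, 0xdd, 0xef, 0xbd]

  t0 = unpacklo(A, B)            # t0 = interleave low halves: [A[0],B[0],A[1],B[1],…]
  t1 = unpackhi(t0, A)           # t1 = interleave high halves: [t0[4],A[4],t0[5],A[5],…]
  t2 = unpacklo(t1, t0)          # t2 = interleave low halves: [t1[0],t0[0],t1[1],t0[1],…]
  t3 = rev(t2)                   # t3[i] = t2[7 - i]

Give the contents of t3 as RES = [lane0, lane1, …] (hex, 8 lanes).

→ t0 |19|d6|2a|01|f2|6c|57|c8|
→ t1 |f2|58|6c|77|57|4d|c8|b7|
→ t2 |f2|19|58|d6|6c|2a|77|01|
→ t3 |01|77|2a|6c|d6|58|19|f2|

RES = [ 0x01  0x77  0x2a  0x6c  0xd6  0x58  0x19  0xf2 ]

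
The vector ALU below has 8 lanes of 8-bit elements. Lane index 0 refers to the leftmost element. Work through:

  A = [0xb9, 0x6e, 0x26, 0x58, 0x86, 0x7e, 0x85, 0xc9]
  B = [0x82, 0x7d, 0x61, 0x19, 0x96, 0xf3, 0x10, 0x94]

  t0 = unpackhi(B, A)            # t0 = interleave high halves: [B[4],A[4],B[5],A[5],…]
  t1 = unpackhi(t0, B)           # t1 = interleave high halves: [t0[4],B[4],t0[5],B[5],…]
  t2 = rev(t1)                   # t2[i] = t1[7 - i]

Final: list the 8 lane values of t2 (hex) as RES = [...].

RES = [ 0x94  0xc9  0x10  0x94  0xf3  0x85  0x96  0x10 ]

→ t0 |96|86|f3|7e|10|85|94|c9|
→ t1 |10|96|85|f3|94|10|c9|94|
→ t2 |94|c9|10|94|f3|85|96|10|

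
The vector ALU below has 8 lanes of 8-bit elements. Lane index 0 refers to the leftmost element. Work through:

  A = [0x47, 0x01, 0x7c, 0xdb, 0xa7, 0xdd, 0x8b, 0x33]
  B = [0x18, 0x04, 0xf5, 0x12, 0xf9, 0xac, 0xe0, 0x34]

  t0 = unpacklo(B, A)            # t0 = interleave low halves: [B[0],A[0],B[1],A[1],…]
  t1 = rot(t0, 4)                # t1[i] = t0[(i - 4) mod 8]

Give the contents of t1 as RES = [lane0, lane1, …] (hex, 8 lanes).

t0 = [0x18, 0x47, 0x04, 0x01, 0xf5, 0x7c, 0x12, 0xdb]
t1 = [0xf5, 0x7c, 0x12, 0xdb, 0x18, 0x47, 0x04, 0x01]

RES = [0xf5, 0x7c, 0x12, 0xdb, 0x18, 0x47, 0x04, 0x01]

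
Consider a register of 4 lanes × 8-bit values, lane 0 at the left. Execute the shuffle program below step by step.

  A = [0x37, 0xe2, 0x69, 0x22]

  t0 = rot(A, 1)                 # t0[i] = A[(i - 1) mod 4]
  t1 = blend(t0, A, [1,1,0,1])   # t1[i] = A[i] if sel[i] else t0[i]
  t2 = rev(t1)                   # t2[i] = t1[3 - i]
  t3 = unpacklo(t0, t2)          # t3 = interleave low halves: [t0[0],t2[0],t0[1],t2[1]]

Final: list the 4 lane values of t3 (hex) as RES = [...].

t0 = [0x22, 0x37, 0xe2, 0x69]
t1 = [0x37, 0xe2, 0xe2, 0x22]
t2 = [0x22, 0xe2, 0xe2, 0x37]
t3 = [0x22, 0x22, 0x37, 0xe2]

RES = [ 0x22  0x22  0x37  0xe2 ]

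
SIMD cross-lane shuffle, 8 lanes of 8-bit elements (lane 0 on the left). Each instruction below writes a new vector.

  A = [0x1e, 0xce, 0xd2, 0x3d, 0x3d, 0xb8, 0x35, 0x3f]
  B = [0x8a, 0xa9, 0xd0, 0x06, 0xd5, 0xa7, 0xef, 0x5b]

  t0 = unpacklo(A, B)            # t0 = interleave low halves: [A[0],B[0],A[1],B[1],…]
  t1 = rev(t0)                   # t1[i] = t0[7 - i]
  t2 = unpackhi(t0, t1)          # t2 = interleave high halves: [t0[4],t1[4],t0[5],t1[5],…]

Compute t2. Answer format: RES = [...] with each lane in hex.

RES = [0xd2, 0xa9, 0xd0, 0xce, 0x3d, 0x8a, 0x06, 0x1e]

t0 = [0x1e, 0x8a, 0xce, 0xa9, 0xd2, 0xd0, 0x3d, 0x06]
t1 = [0x06, 0x3d, 0xd0, 0xd2, 0xa9, 0xce, 0x8a, 0x1e]
t2 = [0xd2, 0xa9, 0xd0, 0xce, 0x3d, 0x8a, 0x06, 0x1e]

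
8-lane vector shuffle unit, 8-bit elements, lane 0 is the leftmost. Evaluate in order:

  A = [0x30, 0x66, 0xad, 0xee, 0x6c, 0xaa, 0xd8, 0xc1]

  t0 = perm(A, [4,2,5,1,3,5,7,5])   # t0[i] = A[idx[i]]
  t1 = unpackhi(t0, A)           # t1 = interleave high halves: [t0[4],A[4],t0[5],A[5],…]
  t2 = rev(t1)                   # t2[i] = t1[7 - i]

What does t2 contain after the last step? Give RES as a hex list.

RES = [0xc1, 0xaa, 0xd8, 0xc1, 0xaa, 0xaa, 0x6c, 0xee]

t0 = [0x6c, 0xad, 0xaa, 0x66, 0xee, 0xaa, 0xc1, 0xaa]
t1 = [0xee, 0x6c, 0xaa, 0xaa, 0xc1, 0xd8, 0xaa, 0xc1]
t2 = [0xc1, 0xaa, 0xd8, 0xc1, 0xaa, 0xaa, 0x6c, 0xee]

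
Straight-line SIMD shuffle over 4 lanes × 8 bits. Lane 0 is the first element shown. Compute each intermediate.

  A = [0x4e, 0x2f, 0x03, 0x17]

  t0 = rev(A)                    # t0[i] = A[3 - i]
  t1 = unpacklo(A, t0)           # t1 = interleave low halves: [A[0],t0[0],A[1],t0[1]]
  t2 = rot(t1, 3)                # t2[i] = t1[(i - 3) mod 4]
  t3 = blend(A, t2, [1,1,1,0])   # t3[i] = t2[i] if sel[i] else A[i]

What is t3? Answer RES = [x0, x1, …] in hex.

RES = [ 0x17  0x2f  0x03  0x17 ]

  t0: 17 03 2f 4e
  t1: 4e 17 2f 03
  t2: 17 2f 03 4e
  t3: 17 2f 03 17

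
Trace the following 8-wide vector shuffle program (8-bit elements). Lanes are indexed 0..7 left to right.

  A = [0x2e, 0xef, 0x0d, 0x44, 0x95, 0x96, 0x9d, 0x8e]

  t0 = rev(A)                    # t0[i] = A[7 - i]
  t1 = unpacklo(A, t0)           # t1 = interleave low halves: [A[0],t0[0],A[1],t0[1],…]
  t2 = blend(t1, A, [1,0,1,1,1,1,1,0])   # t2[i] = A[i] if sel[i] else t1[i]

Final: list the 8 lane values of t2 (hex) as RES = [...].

  t0: 8e 9d 96 95 44 0d ef 2e
  t1: 2e 8e ef 9d 0d 96 44 95
  t2: 2e 8e 0d 44 95 96 9d 95

RES = [ 0x2e  0x8e  0x0d  0x44  0x95  0x96  0x9d  0x95 ]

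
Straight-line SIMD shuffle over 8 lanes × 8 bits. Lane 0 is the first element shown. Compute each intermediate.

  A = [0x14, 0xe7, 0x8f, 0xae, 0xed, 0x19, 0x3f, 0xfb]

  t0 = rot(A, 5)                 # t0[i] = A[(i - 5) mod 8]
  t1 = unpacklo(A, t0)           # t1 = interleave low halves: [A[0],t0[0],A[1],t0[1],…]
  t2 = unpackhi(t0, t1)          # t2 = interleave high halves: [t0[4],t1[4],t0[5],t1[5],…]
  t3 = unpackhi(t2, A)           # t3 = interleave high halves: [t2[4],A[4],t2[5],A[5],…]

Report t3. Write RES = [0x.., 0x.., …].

RES = [0xe7, 0xed, 0xae, 0x19, 0x8f, 0x3f, 0x3f, 0xfb]

t0 = [0xae, 0xed, 0x19, 0x3f, 0xfb, 0x14, 0xe7, 0x8f]
t1 = [0x14, 0xae, 0xe7, 0xed, 0x8f, 0x19, 0xae, 0x3f]
t2 = [0xfb, 0x8f, 0x14, 0x19, 0xe7, 0xae, 0x8f, 0x3f]
t3 = [0xe7, 0xed, 0xae, 0x19, 0x8f, 0x3f, 0x3f, 0xfb]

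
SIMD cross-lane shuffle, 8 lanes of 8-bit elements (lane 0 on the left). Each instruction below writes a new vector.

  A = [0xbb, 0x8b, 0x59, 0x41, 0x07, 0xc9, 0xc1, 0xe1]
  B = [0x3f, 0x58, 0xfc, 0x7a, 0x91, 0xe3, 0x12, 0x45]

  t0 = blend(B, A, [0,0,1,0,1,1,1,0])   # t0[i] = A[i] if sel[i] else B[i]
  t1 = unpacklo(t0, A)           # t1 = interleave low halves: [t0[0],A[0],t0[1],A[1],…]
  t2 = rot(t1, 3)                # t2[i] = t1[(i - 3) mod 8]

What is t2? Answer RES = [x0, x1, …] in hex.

RES = [0x59, 0x7a, 0x41, 0x3f, 0xbb, 0x58, 0x8b, 0x59]

  t0: 3f 58 59 7a 07 c9 c1 45
  t1: 3f bb 58 8b 59 59 7a 41
  t2: 59 7a 41 3f bb 58 8b 59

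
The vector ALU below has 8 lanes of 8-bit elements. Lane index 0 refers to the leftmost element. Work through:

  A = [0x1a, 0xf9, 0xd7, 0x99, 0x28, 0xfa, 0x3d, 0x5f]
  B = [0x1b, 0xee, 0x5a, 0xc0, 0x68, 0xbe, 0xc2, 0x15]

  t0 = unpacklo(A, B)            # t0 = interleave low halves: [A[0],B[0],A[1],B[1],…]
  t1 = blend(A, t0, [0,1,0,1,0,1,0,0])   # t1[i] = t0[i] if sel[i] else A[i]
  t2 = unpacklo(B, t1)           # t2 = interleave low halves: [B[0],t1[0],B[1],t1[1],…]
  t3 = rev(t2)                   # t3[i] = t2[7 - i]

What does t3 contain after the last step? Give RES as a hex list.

RES = [0xee, 0xc0, 0xd7, 0x5a, 0x1b, 0xee, 0x1a, 0x1b]

t0 = [0x1a, 0x1b, 0xf9, 0xee, 0xd7, 0x5a, 0x99, 0xc0]
t1 = [0x1a, 0x1b, 0xd7, 0xee, 0x28, 0x5a, 0x3d, 0x5f]
t2 = [0x1b, 0x1a, 0xee, 0x1b, 0x5a, 0xd7, 0xc0, 0xee]
t3 = [0xee, 0xc0, 0xd7, 0x5a, 0x1b, 0xee, 0x1a, 0x1b]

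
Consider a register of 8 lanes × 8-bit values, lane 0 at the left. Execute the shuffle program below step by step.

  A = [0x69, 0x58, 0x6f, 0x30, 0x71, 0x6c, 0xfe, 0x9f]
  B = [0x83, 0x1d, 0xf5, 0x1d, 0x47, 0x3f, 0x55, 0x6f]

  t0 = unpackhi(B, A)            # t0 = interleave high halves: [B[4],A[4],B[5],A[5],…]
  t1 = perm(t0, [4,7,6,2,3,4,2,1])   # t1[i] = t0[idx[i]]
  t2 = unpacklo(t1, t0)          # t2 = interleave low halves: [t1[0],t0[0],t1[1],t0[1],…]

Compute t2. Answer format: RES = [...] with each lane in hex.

→ t0 |47|71|3f|6c|55|fe|6f|9f|
→ t1 |55|9f|6f|3f|6c|55|3f|71|
→ t2 |55|47|9f|71|6f|3f|3f|6c|

RES = [ 0x55  0x47  0x9f  0x71  0x6f  0x3f  0x3f  0x6c ]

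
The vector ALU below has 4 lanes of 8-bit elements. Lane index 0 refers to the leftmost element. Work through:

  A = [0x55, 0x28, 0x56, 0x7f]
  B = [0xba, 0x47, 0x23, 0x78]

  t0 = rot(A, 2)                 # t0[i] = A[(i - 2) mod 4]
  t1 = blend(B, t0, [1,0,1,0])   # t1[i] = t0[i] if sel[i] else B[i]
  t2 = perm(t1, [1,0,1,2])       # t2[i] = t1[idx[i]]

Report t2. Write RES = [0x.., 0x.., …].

RES = [0x47, 0x56, 0x47, 0x55]

  t0: 56 7f 55 28
  t1: 56 47 55 78
  t2: 47 56 47 55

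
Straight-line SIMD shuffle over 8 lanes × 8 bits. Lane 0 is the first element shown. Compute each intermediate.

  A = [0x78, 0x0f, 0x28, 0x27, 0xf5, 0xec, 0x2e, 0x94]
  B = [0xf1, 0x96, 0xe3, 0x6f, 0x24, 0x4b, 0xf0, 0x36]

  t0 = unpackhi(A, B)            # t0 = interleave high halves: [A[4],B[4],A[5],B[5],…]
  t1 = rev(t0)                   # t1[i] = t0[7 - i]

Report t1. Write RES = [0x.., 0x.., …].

t0 = [0xf5, 0x24, 0xec, 0x4b, 0x2e, 0xf0, 0x94, 0x36]
t1 = [0x36, 0x94, 0xf0, 0x2e, 0x4b, 0xec, 0x24, 0xf5]

RES = [ 0x36  0x94  0xf0  0x2e  0x4b  0xec  0x24  0xf5 ]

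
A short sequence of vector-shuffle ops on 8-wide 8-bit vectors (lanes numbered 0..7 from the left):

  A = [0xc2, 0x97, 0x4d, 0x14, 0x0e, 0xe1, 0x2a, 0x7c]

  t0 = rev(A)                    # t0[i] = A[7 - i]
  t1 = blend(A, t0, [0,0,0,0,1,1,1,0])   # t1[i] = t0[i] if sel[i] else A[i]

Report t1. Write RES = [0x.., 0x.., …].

RES = [0xc2, 0x97, 0x4d, 0x14, 0x14, 0x4d, 0x97, 0x7c]

t0 = [0x7c, 0x2a, 0xe1, 0x0e, 0x14, 0x4d, 0x97, 0xc2]
t1 = [0xc2, 0x97, 0x4d, 0x14, 0x14, 0x4d, 0x97, 0x7c]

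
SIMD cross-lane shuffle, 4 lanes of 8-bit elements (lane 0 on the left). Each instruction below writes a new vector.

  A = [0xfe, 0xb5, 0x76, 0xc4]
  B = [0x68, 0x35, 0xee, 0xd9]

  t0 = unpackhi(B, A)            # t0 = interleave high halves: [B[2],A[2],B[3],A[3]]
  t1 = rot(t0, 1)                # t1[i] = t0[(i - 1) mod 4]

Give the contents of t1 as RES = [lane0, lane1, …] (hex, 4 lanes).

t0 = [0xee, 0x76, 0xd9, 0xc4]
t1 = [0xc4, 0xee, 0x76, 0xd9]

RES = [0xc4, 0xee, 0x76, 0xd9]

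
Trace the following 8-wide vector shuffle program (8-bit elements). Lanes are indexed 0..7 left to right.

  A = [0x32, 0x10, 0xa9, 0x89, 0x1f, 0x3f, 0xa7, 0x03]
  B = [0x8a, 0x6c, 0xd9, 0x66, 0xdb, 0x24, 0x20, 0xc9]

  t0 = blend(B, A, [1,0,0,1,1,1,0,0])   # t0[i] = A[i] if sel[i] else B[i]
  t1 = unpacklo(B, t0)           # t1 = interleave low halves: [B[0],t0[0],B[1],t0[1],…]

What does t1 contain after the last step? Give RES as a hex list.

→ t0 |32|6c|d9|89|1f|3f|20|c9|
→ t1 |8a|32|6c|6c|d9|d9|66|89|

RES = [0x8a, 0x32, 0x6c, 0x6c, 0xd9, 0xd9, 0x66, 0x89]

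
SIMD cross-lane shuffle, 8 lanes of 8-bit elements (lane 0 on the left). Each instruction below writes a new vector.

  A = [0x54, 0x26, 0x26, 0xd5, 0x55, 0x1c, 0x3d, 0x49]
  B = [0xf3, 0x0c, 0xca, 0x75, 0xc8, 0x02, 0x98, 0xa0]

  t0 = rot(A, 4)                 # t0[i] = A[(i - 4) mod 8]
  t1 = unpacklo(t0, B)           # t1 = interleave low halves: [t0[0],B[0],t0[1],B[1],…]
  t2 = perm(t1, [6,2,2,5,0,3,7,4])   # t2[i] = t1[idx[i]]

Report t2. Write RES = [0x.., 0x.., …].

RES = [ 0x49  0x1c  0x1c  0xca  0x55  0x0c  0x75  0x3d ]

→ t0 |55|1c|3d|49|54|26|26|d5|
→ t1 |55|f3|1c|0c|3d|ca|49|75|
→ t2 |49|1c|1c|ca|55|0c|75|3d|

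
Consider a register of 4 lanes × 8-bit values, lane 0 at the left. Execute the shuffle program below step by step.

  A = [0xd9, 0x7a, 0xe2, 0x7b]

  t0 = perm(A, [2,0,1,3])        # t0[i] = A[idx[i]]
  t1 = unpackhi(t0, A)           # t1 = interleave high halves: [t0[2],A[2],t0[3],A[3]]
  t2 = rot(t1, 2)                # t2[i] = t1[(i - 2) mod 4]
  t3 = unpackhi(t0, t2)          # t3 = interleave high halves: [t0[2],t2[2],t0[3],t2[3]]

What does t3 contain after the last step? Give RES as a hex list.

  t0: e2 d9 7a 7b
  t1: 7a e2 7b 7b
  t2: 7b 7b 7a e2
  t3: 7a 7a 7b e2

RES = [ 0x7a  0x7a  0x7b  0xe2 ]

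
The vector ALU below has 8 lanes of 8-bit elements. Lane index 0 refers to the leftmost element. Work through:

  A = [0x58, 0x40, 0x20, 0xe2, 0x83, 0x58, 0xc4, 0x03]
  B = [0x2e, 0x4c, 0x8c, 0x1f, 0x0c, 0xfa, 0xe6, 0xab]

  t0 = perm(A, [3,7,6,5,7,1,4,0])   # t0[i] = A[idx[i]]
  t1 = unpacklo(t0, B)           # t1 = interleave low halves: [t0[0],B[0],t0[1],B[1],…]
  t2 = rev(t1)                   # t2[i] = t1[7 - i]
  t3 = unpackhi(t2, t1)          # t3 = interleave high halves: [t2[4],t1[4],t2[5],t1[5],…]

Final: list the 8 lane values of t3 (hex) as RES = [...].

RES = [0x4c, 0xc4, 0x03, 0x8c, 0x2e, 0x58, 0xe2, 0x1f]

t0 = [0xe2, 0x03, 0xc4, 0x58, 0x03, 0x40, 0x83, 0x58]
t1 = [0xe2, 0x2e, 0x03, 0x4c, 0xc4, 0x8c, 0x58, 0x1f]
t2 = [0x1f, 0x58, 0x8c, 0xc4, 0x4c, 0x03, 0x2e, 0xe2]
t3 = [0x4c, 0xc4, 0x03, 0x8c, 0x2e, 0x58, 0xe2, 0x1f]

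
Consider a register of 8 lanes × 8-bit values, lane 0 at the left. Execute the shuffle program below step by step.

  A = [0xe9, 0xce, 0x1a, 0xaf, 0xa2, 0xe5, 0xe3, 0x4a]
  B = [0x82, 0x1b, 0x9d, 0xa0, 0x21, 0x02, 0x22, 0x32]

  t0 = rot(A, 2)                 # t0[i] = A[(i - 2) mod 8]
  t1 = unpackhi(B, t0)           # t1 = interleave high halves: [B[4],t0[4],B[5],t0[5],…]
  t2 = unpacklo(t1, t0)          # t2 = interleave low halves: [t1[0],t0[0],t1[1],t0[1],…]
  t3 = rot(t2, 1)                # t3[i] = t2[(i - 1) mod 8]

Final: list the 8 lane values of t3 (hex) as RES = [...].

t0 = [0xe3, 0x4a, 0xe9, 0xce, 0x1a, 0xaf, 0xa2, 0xe5]
t1 = [0x21, 0x1a, 0x02, 0xaf, 0x22, 0xa2, 0x32, 0xe5]
t2 = [0x21, 0xe3, 0x1a, 0x4a, 0x02, 0xe9, 0xaf, 0xce]
t3 = [0xce, 0x21, 0xe3, 0x1a, 0x4a, 0x02, 0xe9, 0xaf]

RES = [0xce, 0x21, 0xe3, 0x1a, 0x4a, 0x02, 0xe9, 0xaf]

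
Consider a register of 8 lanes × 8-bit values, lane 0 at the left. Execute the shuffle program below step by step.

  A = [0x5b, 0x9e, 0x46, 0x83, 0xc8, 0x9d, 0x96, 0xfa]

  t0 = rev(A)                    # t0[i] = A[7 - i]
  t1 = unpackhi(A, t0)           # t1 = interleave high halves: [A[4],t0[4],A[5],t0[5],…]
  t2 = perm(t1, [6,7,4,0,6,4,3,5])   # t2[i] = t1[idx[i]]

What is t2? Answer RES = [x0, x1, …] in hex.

→ t0 |fa|96|9d|c8|83|46|9e|5b|
→ t1 |c8|83|9d|46|96|9e|fa|5b|
→ t2 |fa|5b|96|c8|fa|96|46|9e|

RES = [ 0xfa  0x5b  0x96  0xc8  0xfa  0x96  0x46  0x9e ]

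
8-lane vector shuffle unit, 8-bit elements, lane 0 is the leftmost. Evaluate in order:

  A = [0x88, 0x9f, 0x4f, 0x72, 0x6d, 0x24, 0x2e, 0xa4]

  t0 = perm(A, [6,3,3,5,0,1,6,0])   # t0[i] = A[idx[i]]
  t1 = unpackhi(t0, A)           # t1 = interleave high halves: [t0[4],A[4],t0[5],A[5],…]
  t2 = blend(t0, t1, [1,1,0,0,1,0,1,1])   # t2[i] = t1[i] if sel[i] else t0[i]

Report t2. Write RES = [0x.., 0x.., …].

t0 = [0x2e, 0x72, 0x72, 0x24, 0x88, 0x9f, 0x2e, 0x88]
t1 = [0x88, 0x6d, 0x9f, 0x24, 0x2e, 0x2e, 0x88, 0xa4]
t2 = [0x88, 0x6d, 0x72, 0x24, 0x2e, 0x9f, 0x88, 0xa4]

RES = [ 0x88  0x6d  0x72  0x24  0x2e  0x9f  0x88  0xa4 ]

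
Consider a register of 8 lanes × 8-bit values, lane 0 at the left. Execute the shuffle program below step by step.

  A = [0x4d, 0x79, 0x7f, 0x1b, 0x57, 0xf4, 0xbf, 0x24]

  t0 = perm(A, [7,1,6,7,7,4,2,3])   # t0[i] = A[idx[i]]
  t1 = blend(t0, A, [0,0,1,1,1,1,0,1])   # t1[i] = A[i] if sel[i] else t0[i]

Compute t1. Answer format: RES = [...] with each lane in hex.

RES = [0x24, 0x79, 0x7f, 0x1b, 0x57, 0xf4, 0x7f, 0x24]

  t0: 24 79 bf 24 24 57 7f 1b
  t1: 24 79 7f 1b 57 f4 7f 24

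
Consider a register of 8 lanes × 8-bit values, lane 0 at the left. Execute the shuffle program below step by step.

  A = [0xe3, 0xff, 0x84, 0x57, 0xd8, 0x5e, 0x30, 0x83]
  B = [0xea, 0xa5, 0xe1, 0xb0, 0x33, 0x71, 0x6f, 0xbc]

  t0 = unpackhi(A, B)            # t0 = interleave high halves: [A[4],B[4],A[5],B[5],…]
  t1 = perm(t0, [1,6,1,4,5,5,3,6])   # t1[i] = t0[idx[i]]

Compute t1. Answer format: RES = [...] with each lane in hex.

t0 = [0xd8, 0x33, 0x5e, 0x71, 0x30, 0x6f, 0x83, 0xbc]
t1 = [0x33, 0x83, 0x33, 0x30, 0x6f, 0x6f, 0x71, 0x83]

RES = [0x33, 0x83, 0x33, 0x30, 0x6f, 0x6f, 0x71, 0x83]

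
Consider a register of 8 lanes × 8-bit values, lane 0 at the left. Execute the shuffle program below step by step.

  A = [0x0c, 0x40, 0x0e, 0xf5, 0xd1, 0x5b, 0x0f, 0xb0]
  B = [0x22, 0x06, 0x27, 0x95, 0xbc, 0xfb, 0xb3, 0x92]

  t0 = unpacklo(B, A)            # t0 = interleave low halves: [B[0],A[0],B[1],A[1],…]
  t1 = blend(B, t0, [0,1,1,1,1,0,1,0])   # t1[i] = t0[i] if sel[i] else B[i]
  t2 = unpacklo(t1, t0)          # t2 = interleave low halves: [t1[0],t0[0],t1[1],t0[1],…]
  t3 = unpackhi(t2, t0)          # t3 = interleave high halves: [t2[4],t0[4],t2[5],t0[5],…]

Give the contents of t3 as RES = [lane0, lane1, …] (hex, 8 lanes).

RES = [ 0x06  0x27  0x06  0x0e  0x40  0x95  0x40  0xf5 ]

→ t0 |22|0c|06|40|27|0e|95|f5|
→ t1 |22|0c|06|40|27|fb|95|92|
→ t2 |22|22|0c|0c|06|06|40|40|
→ t3 |06|27|06|0e|40|95|40|f5|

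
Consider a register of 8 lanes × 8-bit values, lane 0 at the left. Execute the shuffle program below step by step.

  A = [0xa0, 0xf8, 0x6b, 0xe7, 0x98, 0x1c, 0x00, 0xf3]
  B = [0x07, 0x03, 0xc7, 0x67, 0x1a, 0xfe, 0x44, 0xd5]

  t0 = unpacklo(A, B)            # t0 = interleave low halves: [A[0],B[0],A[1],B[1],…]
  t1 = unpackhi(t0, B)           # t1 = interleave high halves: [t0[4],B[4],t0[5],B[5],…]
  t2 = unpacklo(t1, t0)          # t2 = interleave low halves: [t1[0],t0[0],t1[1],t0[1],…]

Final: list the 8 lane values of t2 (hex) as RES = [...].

RES = [0x6b, 0xa0, 0x1a, 0x07, 0xc7, 0xf8, 0xfe, 0x03]

→ t0 |a0|07|f8|03|6b|c7|e7|67|
→ t1 |6b|1a|c7|fe|e7|44|67|d5|
→ t2 |6b|a0|1a|07|c7|f8|fe|03|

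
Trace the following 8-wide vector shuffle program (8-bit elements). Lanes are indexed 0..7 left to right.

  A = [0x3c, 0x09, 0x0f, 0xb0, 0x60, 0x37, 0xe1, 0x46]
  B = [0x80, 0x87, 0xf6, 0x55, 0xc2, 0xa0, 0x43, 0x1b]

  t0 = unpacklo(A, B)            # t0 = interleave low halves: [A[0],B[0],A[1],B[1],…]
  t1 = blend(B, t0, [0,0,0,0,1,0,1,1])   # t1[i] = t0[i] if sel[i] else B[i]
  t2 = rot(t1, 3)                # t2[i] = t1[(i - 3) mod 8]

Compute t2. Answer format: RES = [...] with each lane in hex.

RES = [0xa0, 0xb0, 0x55, 0x80, 0x87, 0xf6, 0x55, 0x0f]

→ t0 |3c|80|09|87|0f|f6|b0|55|
→ t1 |80|87|f6|55|0f|a0|b0|55|
→ t2 |a0|b0|55|80|87|f6|55|0f|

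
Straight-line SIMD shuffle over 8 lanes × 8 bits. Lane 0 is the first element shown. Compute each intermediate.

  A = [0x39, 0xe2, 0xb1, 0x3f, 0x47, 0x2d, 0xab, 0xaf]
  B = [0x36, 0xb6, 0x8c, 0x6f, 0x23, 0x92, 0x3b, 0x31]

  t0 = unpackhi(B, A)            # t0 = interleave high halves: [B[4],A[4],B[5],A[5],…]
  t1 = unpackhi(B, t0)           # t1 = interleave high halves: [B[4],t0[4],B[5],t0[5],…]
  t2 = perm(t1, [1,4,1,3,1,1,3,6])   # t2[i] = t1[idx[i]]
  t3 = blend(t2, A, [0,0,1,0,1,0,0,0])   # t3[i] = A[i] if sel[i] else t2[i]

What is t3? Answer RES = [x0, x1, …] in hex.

RES = [ 0x3b  0x3b  0xb1  0xab  0x47  0x3b  0xab  0x31 ]

→ t0 |23|47|92|2d|3b|ab|31|af|
→ t1 |23|3b|92|ab|3b|31|31|af|
→ t2 |3b|3b|3b|ab|3b|3b|ab|31|
→ t3 |3b|3b|b1|ab|47|3b|ab|31|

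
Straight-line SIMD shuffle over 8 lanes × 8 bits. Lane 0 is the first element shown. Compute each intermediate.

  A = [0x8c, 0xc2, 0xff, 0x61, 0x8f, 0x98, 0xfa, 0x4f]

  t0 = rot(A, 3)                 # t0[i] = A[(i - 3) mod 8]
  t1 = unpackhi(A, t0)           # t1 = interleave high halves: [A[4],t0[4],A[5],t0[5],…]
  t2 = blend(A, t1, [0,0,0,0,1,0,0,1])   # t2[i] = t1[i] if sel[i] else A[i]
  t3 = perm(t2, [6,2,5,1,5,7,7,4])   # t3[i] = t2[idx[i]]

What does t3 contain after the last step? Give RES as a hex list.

RES = [0xfa, 0xff, 0x98, 0xc2, 0x98, 0x8f, 0x8f, 0xfa]

→ t0 |98|fa|4f|8c|c2|ff|61|8f|
→ t1 |8f|c2|98|ff|fa|61|4f|8f|
→ t2 |8c|c2|ff|61|fa|98|fa|8f|
→ t3 |fa|ff|98|c2|98|8f|8f|fa|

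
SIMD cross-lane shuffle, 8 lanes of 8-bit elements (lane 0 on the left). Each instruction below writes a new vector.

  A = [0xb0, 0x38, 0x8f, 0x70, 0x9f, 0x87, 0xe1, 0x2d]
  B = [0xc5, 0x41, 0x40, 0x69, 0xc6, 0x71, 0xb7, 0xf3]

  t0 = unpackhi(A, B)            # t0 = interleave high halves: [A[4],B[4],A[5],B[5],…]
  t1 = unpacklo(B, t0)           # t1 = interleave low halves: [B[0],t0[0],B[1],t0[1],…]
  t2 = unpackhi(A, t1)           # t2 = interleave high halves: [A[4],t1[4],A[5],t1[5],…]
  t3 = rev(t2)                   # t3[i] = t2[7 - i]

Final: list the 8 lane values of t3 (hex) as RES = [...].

t0 = [0x9f, 0xc6, 0x87, 0x71, 0xe1, 0xb7, 0x2d, 0xf3]
t1 = [0xc5, 0x9f, 0x41, 0xc6, 0x40, 0x87, 0x69, 0x71]
t2 = [0x9f, 0x40, 0x87, 0x87, 0xe1, 0x69, 0x2d, 0x71]
t3 = [0x71, 0x2d, 0x69, 0xe1, 0x87, 0x87, 0x40, 0x9f]

RES = [ 0x71  0x2d  0x69  0xe1  0x87  0x87  0x40  0x9f ]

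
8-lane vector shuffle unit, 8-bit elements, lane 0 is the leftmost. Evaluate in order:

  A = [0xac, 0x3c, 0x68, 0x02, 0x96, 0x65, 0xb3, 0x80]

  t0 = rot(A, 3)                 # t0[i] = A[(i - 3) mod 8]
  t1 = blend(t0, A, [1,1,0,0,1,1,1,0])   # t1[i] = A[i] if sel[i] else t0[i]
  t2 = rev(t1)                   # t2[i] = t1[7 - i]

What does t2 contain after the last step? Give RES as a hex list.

t0 = [0x65, 0xb3, 0x80, 0xac, 0x3c, 0x68, 0x02, 0x96]
t1 = [0xac, 0x3c, 0x80, 0xac, 0x96, 0x65, 0xb3, 0x96]
t2 = [0x96, 0xb3, 0x65, 0x96, 0xac, 0x80, 0x3c, 0xac]

RES = [0x96, 0xb3, 0x65, 0x96, 0xac, 0x80, 0x3c, 0xac]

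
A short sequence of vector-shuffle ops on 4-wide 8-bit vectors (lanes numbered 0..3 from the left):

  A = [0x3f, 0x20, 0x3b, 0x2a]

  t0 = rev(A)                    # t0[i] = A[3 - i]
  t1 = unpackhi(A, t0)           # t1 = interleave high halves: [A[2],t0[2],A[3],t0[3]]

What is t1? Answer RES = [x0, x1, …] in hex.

→ t0 |2a|3b|20|3f|
→ t1 |3b|20|2a|3f|

RES = [0x3b, 0x20, 0x2a, 0x3f]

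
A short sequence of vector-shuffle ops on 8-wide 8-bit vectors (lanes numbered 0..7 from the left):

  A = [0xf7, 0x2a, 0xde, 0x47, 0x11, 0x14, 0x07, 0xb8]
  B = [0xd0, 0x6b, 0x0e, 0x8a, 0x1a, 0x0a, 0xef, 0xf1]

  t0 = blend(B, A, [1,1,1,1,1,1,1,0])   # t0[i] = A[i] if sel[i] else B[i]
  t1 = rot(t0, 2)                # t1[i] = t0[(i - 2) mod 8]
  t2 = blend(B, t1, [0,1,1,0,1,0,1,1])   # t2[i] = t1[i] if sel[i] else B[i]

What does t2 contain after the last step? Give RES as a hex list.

RES = [ 0xd0  0xf1  0xf7  0x8a  0xde  0x0a  0x11  0x14 ]

  t0: f7 2a de 47 11 14 07 f1
  t1: 07 f1 f7 2a de 47 11 14
  t2: d0 f1 f7 8a de 0a 11 14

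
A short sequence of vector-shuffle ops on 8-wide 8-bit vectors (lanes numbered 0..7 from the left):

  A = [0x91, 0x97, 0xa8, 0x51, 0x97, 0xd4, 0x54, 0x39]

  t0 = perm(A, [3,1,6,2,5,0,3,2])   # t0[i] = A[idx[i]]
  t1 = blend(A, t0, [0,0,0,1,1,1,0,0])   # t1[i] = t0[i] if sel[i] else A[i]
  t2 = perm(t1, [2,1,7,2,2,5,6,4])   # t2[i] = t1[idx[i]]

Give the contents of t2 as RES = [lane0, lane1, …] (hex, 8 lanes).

RES = [ 0xa8  0x97  0x39  0xa8  0xa8  0x91  0x54  0xd4 ]

  t0: 51 97 54 a8 d4 91 51 a8
  t1: 91 97 a8 a8 d4 91 54 39
  t2: a8 97 39 a8 a8 91 54 d4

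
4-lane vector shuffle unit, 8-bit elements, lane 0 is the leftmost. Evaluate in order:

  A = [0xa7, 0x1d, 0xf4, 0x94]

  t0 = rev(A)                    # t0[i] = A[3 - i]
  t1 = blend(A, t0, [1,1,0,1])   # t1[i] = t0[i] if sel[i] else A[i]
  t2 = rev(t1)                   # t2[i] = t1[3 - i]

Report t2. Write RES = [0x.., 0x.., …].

  t0: 94 f4 1d a7
  t1: 94 f4 f4 a7
  t2: a7 f4 f4 94

RES = [ 0xa7  0xf4  0xf4  0x94 ]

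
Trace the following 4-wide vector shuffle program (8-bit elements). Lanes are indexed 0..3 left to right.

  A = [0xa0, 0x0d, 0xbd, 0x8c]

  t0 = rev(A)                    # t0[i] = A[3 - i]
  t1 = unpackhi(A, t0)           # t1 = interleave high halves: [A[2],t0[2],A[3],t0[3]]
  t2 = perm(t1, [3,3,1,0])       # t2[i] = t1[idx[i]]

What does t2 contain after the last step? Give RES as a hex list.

RES = [ 0xa0  0xa0  0x0d  0xbd ]

→ t0 |8c|bd|0d|a0|
→ t1 |bd|0d|8c|a0|
→ t2 |a0|a0|0d|bd|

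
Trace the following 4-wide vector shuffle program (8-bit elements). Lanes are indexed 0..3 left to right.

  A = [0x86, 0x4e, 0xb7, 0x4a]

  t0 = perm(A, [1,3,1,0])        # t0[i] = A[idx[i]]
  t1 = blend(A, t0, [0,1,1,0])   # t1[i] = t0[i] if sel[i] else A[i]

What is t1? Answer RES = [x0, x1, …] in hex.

  t0: 4e 4a 4e 86
  t1: 86 4a 4e 4a

RES = [ 0x86  0x4a  0x4e  0x4a ]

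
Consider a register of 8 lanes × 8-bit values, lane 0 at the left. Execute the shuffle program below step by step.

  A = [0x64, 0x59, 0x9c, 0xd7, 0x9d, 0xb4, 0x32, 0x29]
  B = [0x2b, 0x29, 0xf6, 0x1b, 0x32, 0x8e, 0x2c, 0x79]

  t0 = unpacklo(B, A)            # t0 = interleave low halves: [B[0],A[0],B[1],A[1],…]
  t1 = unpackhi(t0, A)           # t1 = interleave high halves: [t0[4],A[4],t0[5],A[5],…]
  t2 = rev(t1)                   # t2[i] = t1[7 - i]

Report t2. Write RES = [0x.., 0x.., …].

  t0: 2b 64 29 59 f6 9c 1b d7
  t1: f6 9d 9c b4 1b 32 d7 29
  t2: 29 d7 32 1b b4 9c 9d f6

RES = [ 0x29  0xd7  0x32  0x1b  0xb4  0x9c  0x9d  0xf6 ]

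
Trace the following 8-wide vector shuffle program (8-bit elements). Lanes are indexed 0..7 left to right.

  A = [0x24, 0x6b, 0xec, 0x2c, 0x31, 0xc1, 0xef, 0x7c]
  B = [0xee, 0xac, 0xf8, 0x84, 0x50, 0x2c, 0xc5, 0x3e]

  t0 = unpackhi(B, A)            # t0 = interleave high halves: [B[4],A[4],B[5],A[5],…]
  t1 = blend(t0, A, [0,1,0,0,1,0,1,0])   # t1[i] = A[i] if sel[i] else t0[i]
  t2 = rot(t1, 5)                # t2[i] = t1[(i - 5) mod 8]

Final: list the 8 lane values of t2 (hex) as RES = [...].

t0 = [0x50, 0x31, 0x2c, 0xc1, 0xc5, 0xef, 0x3e, 0x7c]
t1 = [0x50, 0x6b, 0x2c, 0xc1, 0x31, 0xef, 0xef, 0x7c]
t2 = [0xc1, 0x31, 0xef, 0xef, 0x7c, 0x50, 0x6b, 0x2c]

RES = [ 0xc1  0x31  0xef  0xef  0x7c  0x50  0x6b  0x2c ]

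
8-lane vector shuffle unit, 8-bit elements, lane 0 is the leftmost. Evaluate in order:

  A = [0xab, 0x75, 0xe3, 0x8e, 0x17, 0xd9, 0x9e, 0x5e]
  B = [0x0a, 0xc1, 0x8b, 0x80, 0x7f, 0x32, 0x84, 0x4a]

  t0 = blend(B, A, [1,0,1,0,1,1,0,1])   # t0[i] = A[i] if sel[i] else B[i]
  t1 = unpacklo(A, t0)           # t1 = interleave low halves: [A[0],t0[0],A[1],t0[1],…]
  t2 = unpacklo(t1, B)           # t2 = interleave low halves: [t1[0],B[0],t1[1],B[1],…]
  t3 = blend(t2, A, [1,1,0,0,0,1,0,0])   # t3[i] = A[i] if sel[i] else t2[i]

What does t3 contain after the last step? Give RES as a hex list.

→ t0 |ab|c1|e3|80|17|d9|84|5e|
→ t1 |ab|ab|75|c1|e3|e3|8e|80|
→ t2 |ab|0a|ab|c1|75|8b|c1|80|
→ t3 |ab|75|ab|c1|75|d9|c1|80|

RES = [ 0xab  0x75  0xab  0xc1  0x75  0xd9  0xc1  0x80 ]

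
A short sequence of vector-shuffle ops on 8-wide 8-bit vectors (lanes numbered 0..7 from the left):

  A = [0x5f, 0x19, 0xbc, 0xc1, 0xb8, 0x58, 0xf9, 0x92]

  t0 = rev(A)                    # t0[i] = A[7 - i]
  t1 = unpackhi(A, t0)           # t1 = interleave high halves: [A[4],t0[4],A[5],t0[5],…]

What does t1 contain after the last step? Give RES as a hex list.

RES = [ 0xb8  0xc1  0x58  0xbc  0xf9  0x19  0x92  0x5f ]

t0 = [0x92, 0xf9, 0x58, 0xb8, 0xc1, 0xbc, 0x19, 0x5f]
t1 = [0xb8, 0xc1, 0x58, 0xbc, 0xf9, 0x19, 0x92, 0x5f]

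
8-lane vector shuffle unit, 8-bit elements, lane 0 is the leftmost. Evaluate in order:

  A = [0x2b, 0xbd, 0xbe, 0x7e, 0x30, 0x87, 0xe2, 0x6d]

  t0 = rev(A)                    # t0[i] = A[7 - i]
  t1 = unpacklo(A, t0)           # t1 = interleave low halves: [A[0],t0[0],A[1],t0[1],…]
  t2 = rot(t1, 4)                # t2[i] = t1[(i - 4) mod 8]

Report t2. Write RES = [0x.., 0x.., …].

RES = [0xbe, 0x87, 0x7e, 0x30, 0x2b, 0x6d, 0xbd, 0xe2]

  t0: 6d e2 87 30 7e be bd 2b
  t1: 2b 6d bd e2 be 87 7e 30
  t2: be 87 7e 30 2b 6d bd e2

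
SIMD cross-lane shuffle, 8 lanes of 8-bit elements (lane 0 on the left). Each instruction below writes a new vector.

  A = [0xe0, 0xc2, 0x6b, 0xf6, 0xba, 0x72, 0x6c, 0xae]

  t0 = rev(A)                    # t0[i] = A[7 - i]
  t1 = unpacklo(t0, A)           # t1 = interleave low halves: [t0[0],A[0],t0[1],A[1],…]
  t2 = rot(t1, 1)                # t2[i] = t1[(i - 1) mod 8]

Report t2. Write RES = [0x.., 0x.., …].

  t0: ae 6c 72 ba f6 6b c2 e0
  t1: ae e0 6c c2 72 6b ba f6
  t2: f6 ae e0 6c c2 72 6b ba

RES = [0xf6, 0xae, 0xe0, 0x6c, 0xc2, 0x72, 0x6b, 0xba]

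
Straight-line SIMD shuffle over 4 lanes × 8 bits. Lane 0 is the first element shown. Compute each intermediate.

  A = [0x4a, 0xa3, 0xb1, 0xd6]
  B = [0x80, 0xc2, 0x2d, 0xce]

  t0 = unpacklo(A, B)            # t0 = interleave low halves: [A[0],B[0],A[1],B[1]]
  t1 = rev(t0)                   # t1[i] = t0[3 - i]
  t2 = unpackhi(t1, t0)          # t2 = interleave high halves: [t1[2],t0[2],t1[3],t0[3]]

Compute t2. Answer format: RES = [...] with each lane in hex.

RES = [0x80, 0xa3, 0x4a, 0xc2]

→ t0 |4a|80|a3|c2|
→ t1 |c2|a3|80|4a|
→ t2 |80|a3|4a|c2|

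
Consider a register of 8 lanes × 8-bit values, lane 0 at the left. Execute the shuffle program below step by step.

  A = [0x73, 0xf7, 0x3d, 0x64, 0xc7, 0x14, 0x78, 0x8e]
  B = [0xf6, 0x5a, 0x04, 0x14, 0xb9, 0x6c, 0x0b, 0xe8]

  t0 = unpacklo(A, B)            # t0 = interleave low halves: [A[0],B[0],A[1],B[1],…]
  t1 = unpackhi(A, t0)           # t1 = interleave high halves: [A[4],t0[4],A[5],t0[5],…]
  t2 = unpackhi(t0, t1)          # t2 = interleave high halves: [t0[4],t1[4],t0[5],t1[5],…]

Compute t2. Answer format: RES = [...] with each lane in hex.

RES = [ 0x3d  0x78  0x04  0x64  0x64  0x8e  0x14  0x14 ]

t0 = [0x73, 0xf6, 0xf7, 0x5a, 0x3d, 0x04, 0x64, 0x14]
t1 = [0xc7, 0x3d, 0x14, 0x04, 0x78, 0x64, 0x8e, 0x14]
t2 = [0x3d, 0x78, 0x04, 0x64, 0x64, 0x8e, 0x14, 0x14]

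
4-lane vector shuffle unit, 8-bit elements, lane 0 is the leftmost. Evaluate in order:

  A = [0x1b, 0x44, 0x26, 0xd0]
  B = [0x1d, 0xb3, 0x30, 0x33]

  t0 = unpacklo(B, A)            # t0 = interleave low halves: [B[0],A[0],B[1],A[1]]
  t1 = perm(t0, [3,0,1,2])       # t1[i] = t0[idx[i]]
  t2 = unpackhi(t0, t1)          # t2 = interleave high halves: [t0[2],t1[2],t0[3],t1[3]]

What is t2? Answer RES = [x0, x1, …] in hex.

RES = [ 0xb3  0x1b  0x44  0xb3 ]

→ t0 |1d|1b|b3|44|
→ t1 |44|1d|1b|b3|
→ t2 |b3|1b|44|b3|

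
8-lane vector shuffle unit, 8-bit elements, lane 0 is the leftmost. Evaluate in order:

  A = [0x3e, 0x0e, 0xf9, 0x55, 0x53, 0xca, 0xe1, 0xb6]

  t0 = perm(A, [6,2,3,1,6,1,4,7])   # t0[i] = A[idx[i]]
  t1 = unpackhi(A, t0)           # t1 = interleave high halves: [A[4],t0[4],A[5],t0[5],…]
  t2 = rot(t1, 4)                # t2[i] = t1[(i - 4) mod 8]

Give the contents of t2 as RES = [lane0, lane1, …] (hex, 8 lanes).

→ t0 |e1|f9|55|0e|e1|0e|53|b6|
→ t1 |53|e1|ca|0e|e1|53|b6|b6|
→ t2 |e1|53|b6|b6|53|e1|ca|0e|

RES = [ 0xe1  0x53  0xb6  0xb6  0x53  0xe1  0xca  0x0e ]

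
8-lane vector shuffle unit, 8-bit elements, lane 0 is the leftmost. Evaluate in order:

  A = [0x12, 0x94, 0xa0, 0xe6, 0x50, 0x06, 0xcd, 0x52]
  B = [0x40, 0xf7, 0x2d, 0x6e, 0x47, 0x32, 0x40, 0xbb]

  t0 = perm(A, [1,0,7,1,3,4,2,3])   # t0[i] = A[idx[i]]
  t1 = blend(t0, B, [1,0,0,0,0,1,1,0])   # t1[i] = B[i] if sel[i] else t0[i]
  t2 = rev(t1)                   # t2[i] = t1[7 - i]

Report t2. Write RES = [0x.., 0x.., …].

RES = [0xe6, 0x40, 0x32, 0xe6, 0x94, 0x52, 0x12, 0x40]

→ t0 |94|12|52|94|e6|50|a0|e6|
→ t1 |40|12|52|94|e6|32|40|e6|
→ t2 |e6|40|32|e6|94|52|12|40|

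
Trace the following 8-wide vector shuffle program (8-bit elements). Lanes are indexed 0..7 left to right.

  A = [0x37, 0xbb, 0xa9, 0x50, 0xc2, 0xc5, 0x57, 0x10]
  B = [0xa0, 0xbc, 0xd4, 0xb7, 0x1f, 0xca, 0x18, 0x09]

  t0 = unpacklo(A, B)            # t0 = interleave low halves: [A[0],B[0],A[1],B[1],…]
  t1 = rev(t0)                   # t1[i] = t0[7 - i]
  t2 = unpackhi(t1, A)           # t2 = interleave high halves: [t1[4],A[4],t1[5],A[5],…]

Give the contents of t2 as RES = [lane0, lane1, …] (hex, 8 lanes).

RES = [0xbc, 0xc2, 0xbb, 0xc5, 0xa0, 0x57, 0x37, 0x10]

  t0: 37 a0 bb bc a9 d4 50 b7
  t1: b7 50 d4 a9 bc bb a0 37
  t2: bc c2 bb c5 a0 57 37 10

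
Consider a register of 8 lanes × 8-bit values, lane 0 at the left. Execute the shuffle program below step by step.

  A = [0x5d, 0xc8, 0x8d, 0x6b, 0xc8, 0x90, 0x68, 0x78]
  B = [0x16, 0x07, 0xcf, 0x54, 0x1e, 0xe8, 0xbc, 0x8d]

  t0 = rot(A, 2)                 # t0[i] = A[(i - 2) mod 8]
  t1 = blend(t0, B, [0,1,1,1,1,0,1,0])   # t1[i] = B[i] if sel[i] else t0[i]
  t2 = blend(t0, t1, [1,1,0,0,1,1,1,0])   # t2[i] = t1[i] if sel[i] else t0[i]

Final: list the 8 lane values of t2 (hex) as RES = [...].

RES = [0x68, 0x07, 0x5d, 0xc8, 0x1e, 0x6b, 0xbc, 0x90]

  t0: 68 78 5d c8 8d 6b c8 90
  t1: 68 07 cf 54 1e 6b bc 90
  t2: 68 07 5d c8 1e 6b bc 90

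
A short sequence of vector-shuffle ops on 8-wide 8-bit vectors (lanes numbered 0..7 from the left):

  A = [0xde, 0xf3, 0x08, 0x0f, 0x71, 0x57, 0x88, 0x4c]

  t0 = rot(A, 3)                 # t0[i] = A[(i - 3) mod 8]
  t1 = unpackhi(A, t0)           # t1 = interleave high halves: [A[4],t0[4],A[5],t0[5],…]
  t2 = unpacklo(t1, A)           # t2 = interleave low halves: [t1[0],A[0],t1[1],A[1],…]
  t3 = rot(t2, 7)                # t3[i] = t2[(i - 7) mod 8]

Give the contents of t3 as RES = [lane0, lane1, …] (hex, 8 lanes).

t0 = [0x57, 0x88, 0x4c, 0xde, 0xf3, 0x08, 0x0f, 0x71]
t1 = [0x71, 0xf3, 0x57, 0x08, 0x88, 0x0f, 0x4c, 0x71]
t2 = [0x71, 0xde, 0xf3, 0xf3, 0x57, 0x08, 0x08, 0x0f]
t3 = [0xde, 0xf3, 0xf3, 0x57, 0x08, 0x08, 0x0f, 0x71]

RES = [ 0xde  0xf3  0xf3  0x57  0x08  0x08  0x0f  0x71 ]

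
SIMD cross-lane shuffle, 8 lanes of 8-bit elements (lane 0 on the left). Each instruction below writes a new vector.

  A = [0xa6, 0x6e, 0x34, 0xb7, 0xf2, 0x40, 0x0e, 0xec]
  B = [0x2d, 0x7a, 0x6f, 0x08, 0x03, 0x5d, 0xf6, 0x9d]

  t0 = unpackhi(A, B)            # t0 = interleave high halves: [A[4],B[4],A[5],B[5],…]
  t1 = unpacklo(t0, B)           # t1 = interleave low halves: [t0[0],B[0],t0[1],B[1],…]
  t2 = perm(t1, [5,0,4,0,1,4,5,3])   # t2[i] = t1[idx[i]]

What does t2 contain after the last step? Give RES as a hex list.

RES = [ 0x6f  0xf2  0x40  0xf2  0x2d  0x40  0x6f  0x7a ]

  t0: f2 03 40 5d 0e f6 ec 9d
  t1: f2 2d 03 7a 40 6f 5d 08
  t2: 6f f2 40 f2 2d 40 6f 7a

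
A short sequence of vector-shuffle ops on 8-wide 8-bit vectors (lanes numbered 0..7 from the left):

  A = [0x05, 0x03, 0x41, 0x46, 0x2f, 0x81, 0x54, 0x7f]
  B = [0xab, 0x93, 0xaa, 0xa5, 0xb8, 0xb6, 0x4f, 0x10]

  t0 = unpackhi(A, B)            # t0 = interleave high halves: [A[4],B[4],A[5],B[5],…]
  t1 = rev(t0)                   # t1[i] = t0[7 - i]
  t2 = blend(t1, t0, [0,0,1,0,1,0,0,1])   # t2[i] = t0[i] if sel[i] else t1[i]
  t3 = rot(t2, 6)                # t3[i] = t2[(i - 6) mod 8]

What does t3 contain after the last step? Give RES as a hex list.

RES = [ 0x81  0x54  0x54  0x81  0xb8  0x10  0x10  0x7f ]

t0 = [0x2f, 0xb8, 0x81, 0xb6, 0x54, 0x4f, 0x7f, 0x10]
t1 = [0x10, 0x7f, 0x4f, 0x54, 0xb6, 0x81, 0xb8, 0x2f]
t2 = [0x10, 0x7f, 0x81, 0x54, 0x54, 0x81, 0xb8, 0x10]
t3 = [0x81, 0x54, 0x54, 0x81, 0xb8, 0x10, 0x10, 0x7f]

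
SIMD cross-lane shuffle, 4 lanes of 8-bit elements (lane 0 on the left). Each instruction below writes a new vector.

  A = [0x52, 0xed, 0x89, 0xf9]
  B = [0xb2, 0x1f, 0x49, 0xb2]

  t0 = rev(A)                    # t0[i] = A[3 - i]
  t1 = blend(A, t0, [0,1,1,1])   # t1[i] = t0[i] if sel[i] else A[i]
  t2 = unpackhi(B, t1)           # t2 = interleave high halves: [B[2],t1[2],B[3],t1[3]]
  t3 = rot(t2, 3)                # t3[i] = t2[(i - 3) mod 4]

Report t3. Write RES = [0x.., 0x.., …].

RES = [0xed, 0xb2, 0x52, 0x49]

t0 = [0xf9, 0x89, 0xed, 0x52]
t1 = [0x52, 0x89, 0xed, 0x52]
t2 = [0x49, 0xed, 0xb2, 0x52]
t3 = [0xed, 0xb2, 0x52, 0x49]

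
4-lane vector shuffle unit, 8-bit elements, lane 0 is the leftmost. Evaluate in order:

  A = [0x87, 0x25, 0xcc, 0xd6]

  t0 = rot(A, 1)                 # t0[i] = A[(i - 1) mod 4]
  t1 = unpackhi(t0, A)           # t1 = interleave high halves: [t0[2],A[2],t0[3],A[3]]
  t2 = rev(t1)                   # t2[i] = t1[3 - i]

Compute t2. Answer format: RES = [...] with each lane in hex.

t0 = [0xd6, 0x87, 0x25, 0xcc]
t1 = [0x25, 0xcc, 0xcc, 0xd6]
t2 = [0xd6, 0xcc, 0xcc, 0x25]

RES = [ 0xd6  0xcc  0xcc  0x25 ]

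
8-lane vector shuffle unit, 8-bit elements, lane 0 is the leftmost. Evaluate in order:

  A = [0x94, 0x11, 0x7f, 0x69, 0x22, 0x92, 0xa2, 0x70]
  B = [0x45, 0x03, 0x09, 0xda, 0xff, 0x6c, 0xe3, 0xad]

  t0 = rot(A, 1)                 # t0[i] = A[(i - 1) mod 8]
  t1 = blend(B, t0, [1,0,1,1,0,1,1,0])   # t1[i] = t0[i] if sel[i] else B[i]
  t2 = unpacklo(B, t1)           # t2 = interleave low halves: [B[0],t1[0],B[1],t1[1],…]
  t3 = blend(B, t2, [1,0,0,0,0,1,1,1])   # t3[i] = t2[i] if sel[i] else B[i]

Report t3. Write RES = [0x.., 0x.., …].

→ t0 |70|94|11|7f|69|22|92|a2|
→ t1 |70|03|11|7f|ff|22|92|ad|
→ t2 |45|70|03|03|09|11|da|7f|
→ t3 |45|03|09|da|ff|11|da|7f|

RES = [ 0x45  0x03  0x09  0xda  0xff  0x11  0xda  0x7f ]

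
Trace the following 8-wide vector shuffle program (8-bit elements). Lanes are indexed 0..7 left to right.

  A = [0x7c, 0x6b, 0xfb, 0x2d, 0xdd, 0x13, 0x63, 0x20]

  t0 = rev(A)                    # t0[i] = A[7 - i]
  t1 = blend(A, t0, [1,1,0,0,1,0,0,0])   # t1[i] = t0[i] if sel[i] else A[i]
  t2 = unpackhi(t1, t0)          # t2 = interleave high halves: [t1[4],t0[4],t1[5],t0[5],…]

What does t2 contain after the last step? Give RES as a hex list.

RES = [ 0x2d  0x2d  0x13  0xfb  0x63  0x6b  0x20  0x7c ]

→ t0 |20|63|13|dd|2d|fb|6b|7c|
→ t1 |20|63|fb|2d|2d|13|63|20|
→ t2 |2d|2d|13|fb|63|6b|20|7c|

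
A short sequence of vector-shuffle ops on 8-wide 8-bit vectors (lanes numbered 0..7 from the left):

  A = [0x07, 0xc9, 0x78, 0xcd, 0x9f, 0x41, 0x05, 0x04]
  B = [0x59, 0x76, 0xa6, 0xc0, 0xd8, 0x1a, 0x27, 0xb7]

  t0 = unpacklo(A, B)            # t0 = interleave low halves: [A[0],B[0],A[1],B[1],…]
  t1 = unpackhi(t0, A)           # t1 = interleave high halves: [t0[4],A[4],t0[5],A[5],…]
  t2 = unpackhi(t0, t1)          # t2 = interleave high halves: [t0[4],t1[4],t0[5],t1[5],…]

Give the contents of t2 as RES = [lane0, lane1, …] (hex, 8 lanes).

t0 = [0x07, 0x59, 0xc9, 0x76, 0x78, 0xa6, 0xcd, 0xc0]
t1 = [0x78, 0x9f, 0xa6, 0x41, 0xcd, 0x05, 0xc0, 0x04]
t2 = [0x78, 0xcd, 0xa6, 0x05, 0xcd, 0xc0, 0xc0, 0x04]

RES = [0x78, 0xcd, 0xa6, 0x05, 0xcd, 0xc0, 0xc0, 0x04]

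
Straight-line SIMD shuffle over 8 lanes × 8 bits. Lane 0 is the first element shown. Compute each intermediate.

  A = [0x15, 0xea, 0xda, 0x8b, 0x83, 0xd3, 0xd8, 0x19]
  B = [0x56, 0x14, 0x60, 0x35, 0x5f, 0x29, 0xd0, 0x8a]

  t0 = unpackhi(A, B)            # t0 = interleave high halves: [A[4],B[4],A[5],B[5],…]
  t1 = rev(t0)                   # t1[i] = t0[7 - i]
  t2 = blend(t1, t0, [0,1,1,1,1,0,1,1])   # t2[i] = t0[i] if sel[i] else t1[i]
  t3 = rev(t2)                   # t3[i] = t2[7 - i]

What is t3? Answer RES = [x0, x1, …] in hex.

→ t0 |83|5f|d3|29|d8|d0|19|8a|
→ t1 |8a|19|d0|d8|29|d3|5f|83|
→ t2 |8a|5f|d3|29|d8|d3|19|8a|
→ t3 |8a|19|d3|d8|29|d3|5f|8a|

RES = [0x8a, 0x19, 0xd3, 0xd8, 0x29, 0xd3, 0x5f, 0x8a]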